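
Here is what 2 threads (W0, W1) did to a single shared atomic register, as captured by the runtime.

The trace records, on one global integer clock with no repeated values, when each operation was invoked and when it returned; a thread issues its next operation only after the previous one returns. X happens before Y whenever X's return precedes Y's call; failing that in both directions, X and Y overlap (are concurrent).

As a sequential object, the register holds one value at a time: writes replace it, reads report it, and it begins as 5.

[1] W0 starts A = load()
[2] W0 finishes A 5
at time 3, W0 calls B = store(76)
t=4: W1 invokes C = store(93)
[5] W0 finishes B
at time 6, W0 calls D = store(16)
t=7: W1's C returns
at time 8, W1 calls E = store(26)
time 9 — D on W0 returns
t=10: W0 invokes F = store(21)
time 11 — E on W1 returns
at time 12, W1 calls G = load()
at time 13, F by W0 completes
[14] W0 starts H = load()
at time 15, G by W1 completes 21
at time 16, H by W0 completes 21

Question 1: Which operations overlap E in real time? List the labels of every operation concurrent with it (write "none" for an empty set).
D, F

concurrent with E ([8,11]): every op whose interval crosses 8..11
A [1,2]: before
B [3,5]: before
C [4,7]: before
D [6,9]: concurrent
F [10,13]: concurrent
G [12,15]: after
H [14,16]: after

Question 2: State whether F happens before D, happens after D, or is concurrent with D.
after

F spans [10,13], D spans [6,9]
resp(D)=9 < inv(F)=10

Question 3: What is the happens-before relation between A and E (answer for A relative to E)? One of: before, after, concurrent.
before

A spans [1,2], E spans [8,11]
resp(A)=2 < inv(E)=8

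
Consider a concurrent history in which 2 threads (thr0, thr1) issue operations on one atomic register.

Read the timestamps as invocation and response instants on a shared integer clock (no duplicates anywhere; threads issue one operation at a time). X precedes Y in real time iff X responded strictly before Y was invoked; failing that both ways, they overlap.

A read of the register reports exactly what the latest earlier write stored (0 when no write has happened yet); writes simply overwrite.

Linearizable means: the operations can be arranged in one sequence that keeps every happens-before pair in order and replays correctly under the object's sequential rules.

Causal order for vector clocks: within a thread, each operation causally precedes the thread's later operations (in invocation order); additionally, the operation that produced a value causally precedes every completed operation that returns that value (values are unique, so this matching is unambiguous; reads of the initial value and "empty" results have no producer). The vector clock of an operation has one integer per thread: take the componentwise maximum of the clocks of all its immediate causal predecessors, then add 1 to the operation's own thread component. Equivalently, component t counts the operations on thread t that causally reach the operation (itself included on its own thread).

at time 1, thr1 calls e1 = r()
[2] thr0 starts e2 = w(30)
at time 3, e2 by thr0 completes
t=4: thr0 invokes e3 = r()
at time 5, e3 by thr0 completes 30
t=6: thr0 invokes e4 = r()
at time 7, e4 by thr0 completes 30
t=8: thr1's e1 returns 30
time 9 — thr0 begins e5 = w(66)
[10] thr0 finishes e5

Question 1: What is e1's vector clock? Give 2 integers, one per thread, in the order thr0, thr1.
e2, invoked 2, has no incoming edges; only thr0's bump applies → (1, 0)
VC(e1, invoked at 1): max of VC(e2)=(1, 0), then +1 on thread thr1 → (1, 1)
VC(e3, invoked at 4): max of VC(e2)=(1, 0), then +1 on thread thr0 → (2, 0)
VC(e4, invoked at 6): max of VC(e2)=(1, 0), VC(e3)=(2, 0), then +1 on thread thr0 → (3, 0)
VC(e5, invoked at 9): max of VC(e4)=(3, 0), then +1 on thread thr0 → (4, 0)
target: VC(e1) = (1, 1)

(1, 1)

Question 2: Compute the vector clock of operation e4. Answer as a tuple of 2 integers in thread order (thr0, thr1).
e2 (invocation 2): nothing precedes it; thr0's component alone gives (1, 0)
from VC(e2)=(1, 0), e1 (invoked 1) maxes components and bumps thr1 → (1, 1)
from VC(e2)=(1, 0), e3 (invoked 4) maxes components and bumps thr0 → (2, 0)
from VC(e2)=(1, 0), VC(e3)=(2, 0), e4 (invoked 6) maxes components and bumps thr0 → (3, 0)
from VC(e4)=(3, 0), e5 (invoked 9) maxes components and bumps thr0 → (4, 0)
target: VC(e4) = (3, 0)

(3, 0)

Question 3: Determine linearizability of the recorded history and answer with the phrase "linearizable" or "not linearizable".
witness order: e2, e1, e3, e4, e5
step 1: e2 w(30) — value 30
step 2: e1 r() → 30 — value 30
step 3: e3 r() → 30 — value 30
step 4: e4 r() → 30 — value 30
step 5: e5 w(66) — value 66

linearizable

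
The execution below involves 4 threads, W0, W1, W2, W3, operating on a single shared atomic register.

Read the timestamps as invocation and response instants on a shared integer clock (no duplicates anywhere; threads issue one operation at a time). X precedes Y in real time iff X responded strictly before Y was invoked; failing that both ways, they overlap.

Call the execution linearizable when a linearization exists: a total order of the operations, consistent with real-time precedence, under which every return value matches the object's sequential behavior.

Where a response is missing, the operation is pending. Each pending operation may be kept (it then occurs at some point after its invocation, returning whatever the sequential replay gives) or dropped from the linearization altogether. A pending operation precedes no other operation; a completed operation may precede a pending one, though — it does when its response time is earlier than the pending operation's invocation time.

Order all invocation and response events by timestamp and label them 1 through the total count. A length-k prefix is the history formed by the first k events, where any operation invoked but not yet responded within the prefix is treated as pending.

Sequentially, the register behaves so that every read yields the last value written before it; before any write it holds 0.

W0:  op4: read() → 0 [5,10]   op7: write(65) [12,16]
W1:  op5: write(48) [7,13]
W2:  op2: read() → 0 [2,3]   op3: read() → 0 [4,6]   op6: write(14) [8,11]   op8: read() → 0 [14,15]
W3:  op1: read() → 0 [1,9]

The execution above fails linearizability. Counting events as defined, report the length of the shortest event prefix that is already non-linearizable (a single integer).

15

events 1..14 are linearizable; a witness order is op1, op2, op3, op4, op5, op6:
after step 1 (op1 read() → 0): value 0
after step 2 (op2 read() → 0): value 0
after step 3 (op3 read() → 0): value 0
after step 4 (op4 read() → 0): value 0
after step 5 (op5 write(48)): value 48
after step 6 (op6 write(14)): value 14
at event 15 (op8's time-15 response) nothing linearizes any more
no escape via the 1 pending operation (op7): every completion choice fails
one such order, op1, op2, op3, op4, op5, op6, op8 (pending dropped), breaks at step 7 where op8 read() → 0 is illegal
one such order, op1, op2, op3, op4, op6, op5, op8 (pending dropped), breaks at step 7 where op8 read() → 0 is illegal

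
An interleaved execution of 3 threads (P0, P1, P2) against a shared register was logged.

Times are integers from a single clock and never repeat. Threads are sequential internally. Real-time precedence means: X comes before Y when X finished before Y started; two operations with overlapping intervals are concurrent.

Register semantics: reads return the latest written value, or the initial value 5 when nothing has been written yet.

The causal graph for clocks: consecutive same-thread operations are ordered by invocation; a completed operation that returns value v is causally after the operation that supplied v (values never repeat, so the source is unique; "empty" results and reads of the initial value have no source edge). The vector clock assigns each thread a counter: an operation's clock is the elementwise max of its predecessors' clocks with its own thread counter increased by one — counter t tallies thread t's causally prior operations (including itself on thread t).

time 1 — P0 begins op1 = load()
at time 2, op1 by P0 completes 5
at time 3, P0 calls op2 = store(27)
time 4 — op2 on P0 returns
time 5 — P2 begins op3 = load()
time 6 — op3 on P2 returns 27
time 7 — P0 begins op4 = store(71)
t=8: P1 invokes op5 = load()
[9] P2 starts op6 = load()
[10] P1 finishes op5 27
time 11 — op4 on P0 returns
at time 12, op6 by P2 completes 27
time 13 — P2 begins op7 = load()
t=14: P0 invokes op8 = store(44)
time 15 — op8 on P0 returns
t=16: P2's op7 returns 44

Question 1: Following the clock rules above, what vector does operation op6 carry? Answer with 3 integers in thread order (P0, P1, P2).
(2, 0, 2)

op1, invoked 1, has no incoming edges; only P0's bump applies → (1, 0, 0)
op2, invoked 3, takes VC(op1)=(1, 0, 0) under max, adds 1 for P0 → (2, 0, 0)
op3, invoked 5, takes VC(op2)=(2, 0, 0) under max, adds 1 for P2 → (2, 0, 1)
op5, invoked 8, takes VC(op2)=(2, 0, 0) under max, adds 1 for P1 → (2, 1, 0)
op4, invoked 7, takes VC(op2)=(2, 0, 0) under max, adds 1 for P0 → (3, 0, 0)
op6, invoked 9, takes VC(op2)=(2, 0, 0), VC(op3)=(2, 0, 1) under max, adds 1 for P2 → (2, 0, 2)
op8, invoked 14, takes VC(op4)=(3, 0, 0) under max, adds 1 for P0 → (4, 0, 0)
op7, invoked 13, takes VC(op6)=(2, 0, 2), VC(op8)=(4, 0, 0) under max, adds 1 for P2 → (4, 0, 3)
target: VC(op6) = (2, 0, 2)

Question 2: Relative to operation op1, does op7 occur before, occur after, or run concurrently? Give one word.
after

op7 spans [13,16], op1 spans [1,2]
resp(op1)=2 < inv(op7)=13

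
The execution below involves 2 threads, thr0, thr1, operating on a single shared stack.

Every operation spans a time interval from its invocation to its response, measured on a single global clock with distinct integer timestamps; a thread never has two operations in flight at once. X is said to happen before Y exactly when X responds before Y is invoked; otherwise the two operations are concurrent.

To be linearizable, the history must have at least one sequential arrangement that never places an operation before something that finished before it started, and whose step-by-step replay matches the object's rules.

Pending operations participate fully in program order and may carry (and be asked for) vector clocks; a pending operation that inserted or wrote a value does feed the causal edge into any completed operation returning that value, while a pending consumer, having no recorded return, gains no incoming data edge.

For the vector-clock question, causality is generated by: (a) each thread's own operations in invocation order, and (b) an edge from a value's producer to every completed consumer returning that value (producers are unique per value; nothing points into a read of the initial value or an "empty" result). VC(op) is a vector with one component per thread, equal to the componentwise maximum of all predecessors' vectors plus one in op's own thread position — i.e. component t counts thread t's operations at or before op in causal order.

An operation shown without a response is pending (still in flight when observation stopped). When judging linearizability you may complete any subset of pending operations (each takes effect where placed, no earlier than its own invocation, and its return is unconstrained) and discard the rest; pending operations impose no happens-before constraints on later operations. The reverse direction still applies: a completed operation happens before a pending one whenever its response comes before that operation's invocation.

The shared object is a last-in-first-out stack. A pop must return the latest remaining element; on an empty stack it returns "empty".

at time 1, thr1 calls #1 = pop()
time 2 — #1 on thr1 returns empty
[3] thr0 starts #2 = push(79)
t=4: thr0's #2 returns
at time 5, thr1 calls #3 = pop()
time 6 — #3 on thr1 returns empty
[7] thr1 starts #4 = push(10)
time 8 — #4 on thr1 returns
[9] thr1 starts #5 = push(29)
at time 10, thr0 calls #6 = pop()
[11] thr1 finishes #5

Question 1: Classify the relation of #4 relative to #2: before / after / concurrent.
#4 spans [7,8], #2 spans [3,4]
resp(#2)=4 < inv(#4)=7

after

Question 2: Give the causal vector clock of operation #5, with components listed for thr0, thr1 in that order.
#1 (invocation 1): nothing precedes it; thr1's component alone gives (0, 1)
#2 (invocation 3): nothing precedes it; thr0's component alone gives (1, 0)
#3 (invocation 5): componentwise max over VC(#1)=(0, 1), +1 at thr1, giving (0, 2)
#6 (invocation 10): componentwise max over VC(#2)=(1, 0), +1 at thr0, giving (2, 0)
#4 (invocation 7): componentwise max over VC(#3)=(0, 2), +1 at thr1, giving (0, 3)
#5 (invocation 9): componentwise max over VC(#4)=(0, 3), +1 at thr1, giving (0, 4)
target: VC(#5) = (0, 4)

(0, 4)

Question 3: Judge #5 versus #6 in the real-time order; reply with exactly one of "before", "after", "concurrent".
#5 spans [9,11], #6 spans [10,…)
the intervals overlap in both directions

concurrent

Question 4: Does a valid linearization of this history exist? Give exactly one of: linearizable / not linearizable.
already the first 6 events (up to #3's response at time 6) admit no linearization; the first 5 still do
a single order respects real time; the 3 completed stack operations fail replay along it
sample order #1, #2, #3 stalls at step 3 — #3 pop() → empty has no legal effect

not linearizable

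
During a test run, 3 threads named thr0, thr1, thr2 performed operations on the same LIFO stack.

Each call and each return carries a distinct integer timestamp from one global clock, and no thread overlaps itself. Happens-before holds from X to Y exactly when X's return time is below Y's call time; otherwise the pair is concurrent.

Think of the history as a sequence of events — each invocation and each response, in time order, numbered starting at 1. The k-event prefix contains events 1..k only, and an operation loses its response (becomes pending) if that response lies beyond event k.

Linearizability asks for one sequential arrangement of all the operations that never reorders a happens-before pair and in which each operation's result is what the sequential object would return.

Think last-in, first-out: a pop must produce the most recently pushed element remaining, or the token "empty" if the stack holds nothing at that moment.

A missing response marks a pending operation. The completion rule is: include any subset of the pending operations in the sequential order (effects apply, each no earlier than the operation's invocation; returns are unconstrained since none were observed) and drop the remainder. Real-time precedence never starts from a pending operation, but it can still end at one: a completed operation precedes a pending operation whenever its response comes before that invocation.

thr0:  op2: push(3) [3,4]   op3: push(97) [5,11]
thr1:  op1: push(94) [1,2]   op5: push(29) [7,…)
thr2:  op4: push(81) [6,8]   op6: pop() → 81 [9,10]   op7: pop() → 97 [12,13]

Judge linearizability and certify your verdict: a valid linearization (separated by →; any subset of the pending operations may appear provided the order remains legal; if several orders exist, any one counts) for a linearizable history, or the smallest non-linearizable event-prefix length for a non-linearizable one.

step 1: op1 push(94) — stack <94>
step 2: op2 push(3) — stack <94,3>
step 3: op3 push(97) — stack <94,3,97>
step 4: op4 push(81) — stack <94,3,97,81>
step 5: op6 pop() → 81 — stack <94,3,97>
step 6: op7 pop() → 97 — stack <94,3>

linearizable — witness: op1 → op2 → op3 → op4 → op6 → op7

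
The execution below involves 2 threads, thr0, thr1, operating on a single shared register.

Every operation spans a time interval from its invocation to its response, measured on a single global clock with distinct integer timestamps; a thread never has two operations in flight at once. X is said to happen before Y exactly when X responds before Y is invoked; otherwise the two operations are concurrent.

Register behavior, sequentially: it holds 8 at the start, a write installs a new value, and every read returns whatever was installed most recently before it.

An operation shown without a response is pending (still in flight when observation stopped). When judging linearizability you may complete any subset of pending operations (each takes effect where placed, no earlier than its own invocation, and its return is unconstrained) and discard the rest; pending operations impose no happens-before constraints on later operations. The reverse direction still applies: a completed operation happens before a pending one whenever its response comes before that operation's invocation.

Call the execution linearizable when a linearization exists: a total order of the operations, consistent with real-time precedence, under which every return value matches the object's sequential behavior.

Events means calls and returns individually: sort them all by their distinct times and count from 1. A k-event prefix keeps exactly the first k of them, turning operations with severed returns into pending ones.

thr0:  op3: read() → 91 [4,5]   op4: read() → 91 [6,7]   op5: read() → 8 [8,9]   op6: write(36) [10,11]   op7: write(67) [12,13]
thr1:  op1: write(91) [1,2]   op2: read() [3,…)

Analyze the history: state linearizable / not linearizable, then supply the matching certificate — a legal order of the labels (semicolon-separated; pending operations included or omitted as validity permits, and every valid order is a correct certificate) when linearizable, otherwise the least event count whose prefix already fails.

cut after 8 events: linearizable; cut after 9 events (op5 responds, time 9): not linearizable
exactly one order of the 4 completed ops respects real time; the register replay fails
no completion choice of the 1 pending operation (op2) rescues it — every subset was tried
take op1, op3, op4, op5 (pending dropped): step 4 already fails, because op5 read() → 8 cannot occur there

not linearizable — minimal violating prefix: 9 events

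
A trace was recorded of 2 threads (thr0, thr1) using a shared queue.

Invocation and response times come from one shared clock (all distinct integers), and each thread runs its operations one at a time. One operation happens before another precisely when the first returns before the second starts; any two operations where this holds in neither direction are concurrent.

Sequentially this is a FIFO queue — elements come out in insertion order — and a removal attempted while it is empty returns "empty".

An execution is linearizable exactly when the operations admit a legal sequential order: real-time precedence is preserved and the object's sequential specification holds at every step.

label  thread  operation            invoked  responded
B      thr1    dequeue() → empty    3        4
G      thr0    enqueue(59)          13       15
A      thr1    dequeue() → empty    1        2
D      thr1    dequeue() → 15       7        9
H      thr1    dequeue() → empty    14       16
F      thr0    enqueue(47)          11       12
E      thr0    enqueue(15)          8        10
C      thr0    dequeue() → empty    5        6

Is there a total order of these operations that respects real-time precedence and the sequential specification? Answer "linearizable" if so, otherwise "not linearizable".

not linearizable

events 1..15 are fine; event 16 — the response of H at time 16 — makes the prefix non-linearizable
4 orders of the 8 completed queue ops respect real time; none is legal
take A, B, C, D, E, F, G, H: step 4 already fails, because D dequeue() → 15 cannot occur there
take A, B, C, D, E, F, H, G: step 4 already fails, because D dequeue() → 15 cannot occur there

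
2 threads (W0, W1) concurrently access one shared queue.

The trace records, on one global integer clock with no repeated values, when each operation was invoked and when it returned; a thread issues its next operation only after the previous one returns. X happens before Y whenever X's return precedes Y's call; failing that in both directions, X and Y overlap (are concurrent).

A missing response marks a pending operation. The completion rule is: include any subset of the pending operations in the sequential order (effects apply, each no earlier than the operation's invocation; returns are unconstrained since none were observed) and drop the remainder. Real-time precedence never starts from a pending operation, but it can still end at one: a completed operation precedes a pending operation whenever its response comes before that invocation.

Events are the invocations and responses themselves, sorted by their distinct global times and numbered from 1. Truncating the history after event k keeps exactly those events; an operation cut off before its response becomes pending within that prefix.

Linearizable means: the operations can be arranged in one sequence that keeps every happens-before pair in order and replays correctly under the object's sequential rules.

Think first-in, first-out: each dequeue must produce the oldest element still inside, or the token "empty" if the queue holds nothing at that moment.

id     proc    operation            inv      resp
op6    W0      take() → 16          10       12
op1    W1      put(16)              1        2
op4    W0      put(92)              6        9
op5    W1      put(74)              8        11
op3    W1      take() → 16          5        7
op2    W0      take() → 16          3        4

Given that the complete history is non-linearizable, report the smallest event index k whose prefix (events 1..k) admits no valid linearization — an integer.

one valid order for events 1..6 is op1, op2:
after step 1 (op1 put(16)): queue <16>
after step 2 (op2 take() → 16): queue <>
once event 7 joins (op3's response, time 7), exhaustive search finds no witness
no escape via the 1 pending operation (op4): every completion choice fails
sample order op1, op2, op3 (pending dropped) stalls at step 3 — op3 take() → 16 has no legal effect

7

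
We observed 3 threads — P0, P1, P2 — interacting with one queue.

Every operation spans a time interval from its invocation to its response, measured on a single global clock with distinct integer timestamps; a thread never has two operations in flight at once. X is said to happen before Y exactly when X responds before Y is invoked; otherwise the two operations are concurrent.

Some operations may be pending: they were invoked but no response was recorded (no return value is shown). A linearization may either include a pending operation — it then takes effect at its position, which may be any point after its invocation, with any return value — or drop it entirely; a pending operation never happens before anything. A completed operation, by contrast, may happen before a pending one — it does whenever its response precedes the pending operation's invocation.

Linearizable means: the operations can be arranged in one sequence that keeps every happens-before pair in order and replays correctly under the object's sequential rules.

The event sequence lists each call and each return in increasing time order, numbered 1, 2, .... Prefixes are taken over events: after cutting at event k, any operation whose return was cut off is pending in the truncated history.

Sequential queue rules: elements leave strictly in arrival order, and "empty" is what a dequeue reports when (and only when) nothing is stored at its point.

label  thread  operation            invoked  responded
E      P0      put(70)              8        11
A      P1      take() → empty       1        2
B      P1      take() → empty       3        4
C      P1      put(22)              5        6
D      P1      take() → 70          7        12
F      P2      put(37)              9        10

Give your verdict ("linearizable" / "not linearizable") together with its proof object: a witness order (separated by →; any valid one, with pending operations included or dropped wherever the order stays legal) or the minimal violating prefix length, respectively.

not linearizable — minimal violating prefix: 12 events

cut after 11 events: linearizable; cut after 12 events (D responds, time 12): not linearizable
6 completed operations, 6 real-time-consistent orders — every queue replay fails
sample order A, B, C, D, E, F stalls at step 4 — D take() → 70 has no legal effect
sample order A, B, C, D, F, E stalls at step 4 — D take() → 70 has no legal effect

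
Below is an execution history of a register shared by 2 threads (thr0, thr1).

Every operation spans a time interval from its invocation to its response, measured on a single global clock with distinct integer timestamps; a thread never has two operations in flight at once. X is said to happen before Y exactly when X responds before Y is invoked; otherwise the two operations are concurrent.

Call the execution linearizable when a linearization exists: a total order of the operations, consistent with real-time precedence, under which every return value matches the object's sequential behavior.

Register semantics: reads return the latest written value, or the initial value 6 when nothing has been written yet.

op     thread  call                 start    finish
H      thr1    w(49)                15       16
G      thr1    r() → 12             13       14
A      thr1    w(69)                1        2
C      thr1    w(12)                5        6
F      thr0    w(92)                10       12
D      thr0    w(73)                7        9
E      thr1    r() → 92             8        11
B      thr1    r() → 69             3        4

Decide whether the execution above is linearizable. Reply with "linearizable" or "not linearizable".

not linearizable

through event 13 a valid linearization exists; event 14 (G responding at time 14) ends that
3 orders of the 7 completed register ops respect real time; none is legal
for example A, B, C, D, E, F, G fails at step 5: E r() → 92 is not legal there
for example A, B, C, D, F, E, G fails at step 7: G r() → 12 is not legal there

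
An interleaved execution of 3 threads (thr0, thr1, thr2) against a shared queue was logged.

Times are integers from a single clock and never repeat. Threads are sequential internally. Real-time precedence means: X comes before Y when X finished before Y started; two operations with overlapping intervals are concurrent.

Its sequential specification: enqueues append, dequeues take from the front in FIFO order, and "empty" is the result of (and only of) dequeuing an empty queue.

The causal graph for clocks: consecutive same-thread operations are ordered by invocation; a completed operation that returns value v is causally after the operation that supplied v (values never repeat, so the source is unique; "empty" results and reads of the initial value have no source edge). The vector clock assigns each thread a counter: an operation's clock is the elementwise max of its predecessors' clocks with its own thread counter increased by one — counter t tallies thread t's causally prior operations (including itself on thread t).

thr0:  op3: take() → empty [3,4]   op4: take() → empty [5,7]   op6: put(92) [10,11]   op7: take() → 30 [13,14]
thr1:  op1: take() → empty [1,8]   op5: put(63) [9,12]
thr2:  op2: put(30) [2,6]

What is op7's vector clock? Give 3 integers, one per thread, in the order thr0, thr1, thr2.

VC(op2, invoked at 2): no causal predecessors; +1 on thr2 → (0, 0, 1)
VC(op1, invoked at 1): no causal predecessors; +1 on thr1 → (0, 1, 0)
VC(op3, invoked at 3): no causal predecessors; +1 on thr0 → (1, 0, 0)
from VC(op1)=(0, 1, 0), op5 (invoked 9) maxes components and bumps thr1 → (0, 2, 0)
from VC(op3)=(1, 0, 0), op4 (invoked 5) maxes components and bumps thr0 → (2, 0, 0)
from VC(op4)=(2, 0, 0), op6 (invoked 10) maxes components and bumps thr0 → (3, 0, 0)
from VC(op2)=(0, 0, 1), VC(op6)=(3, 0, 0), op7 (invoked 13) maxes components and bumps thr0 → (4, 0, 1)
target: VC(op7) = (4, 0, 1)

(4, 0, 1)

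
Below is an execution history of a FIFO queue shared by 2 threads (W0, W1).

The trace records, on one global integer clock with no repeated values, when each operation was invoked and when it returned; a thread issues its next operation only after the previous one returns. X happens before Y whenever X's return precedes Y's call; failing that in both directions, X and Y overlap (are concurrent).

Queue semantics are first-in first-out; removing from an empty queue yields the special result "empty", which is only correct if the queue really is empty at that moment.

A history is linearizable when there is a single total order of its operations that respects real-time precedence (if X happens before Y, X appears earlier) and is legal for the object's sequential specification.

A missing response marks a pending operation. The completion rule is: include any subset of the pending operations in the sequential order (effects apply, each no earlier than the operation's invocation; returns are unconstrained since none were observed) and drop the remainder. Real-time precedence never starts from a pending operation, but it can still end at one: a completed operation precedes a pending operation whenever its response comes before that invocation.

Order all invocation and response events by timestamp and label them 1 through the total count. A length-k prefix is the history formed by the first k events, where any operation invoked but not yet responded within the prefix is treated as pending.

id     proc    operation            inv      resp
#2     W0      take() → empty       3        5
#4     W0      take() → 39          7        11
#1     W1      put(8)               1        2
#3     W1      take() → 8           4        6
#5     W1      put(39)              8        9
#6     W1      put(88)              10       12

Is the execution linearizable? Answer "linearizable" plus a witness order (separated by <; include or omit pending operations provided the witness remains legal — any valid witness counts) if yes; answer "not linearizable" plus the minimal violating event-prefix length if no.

1. #1 put(8), leaving queue <8>
2. #3 take() → 8, leaving queue <>
3. #2 take() → empty, leaving queue <>
4. #5 put(39), leaving queue <39>
5. #4 take() → 39, leaving queue <>
6. #6 put(88), leaving queue <88>

linearizable — witness: #1 < #3 < #2 < #5 < #4 < #6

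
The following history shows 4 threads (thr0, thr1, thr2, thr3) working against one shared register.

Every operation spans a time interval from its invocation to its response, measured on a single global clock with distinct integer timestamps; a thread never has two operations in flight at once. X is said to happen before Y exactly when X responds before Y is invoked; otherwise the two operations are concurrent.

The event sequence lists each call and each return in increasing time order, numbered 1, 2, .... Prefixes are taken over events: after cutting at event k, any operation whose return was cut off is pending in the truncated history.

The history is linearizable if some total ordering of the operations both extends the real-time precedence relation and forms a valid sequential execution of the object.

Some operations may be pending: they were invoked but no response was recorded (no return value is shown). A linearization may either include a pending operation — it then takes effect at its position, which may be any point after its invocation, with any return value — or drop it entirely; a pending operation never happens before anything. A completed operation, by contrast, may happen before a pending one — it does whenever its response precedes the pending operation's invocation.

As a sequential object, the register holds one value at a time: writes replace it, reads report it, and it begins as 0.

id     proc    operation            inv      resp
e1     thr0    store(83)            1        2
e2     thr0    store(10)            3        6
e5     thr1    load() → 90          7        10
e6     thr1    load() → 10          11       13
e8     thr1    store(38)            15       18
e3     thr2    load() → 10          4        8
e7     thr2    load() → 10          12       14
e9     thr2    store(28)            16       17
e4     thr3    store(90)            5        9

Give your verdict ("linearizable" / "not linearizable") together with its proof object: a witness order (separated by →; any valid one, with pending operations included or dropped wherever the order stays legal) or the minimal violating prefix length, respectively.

not linearizable — minimal violating prefix: 13 events

events 1..12 are fine; event 13 — the response of e6 at time 13 — makes the prefix non-linearizable
12 orders of the 6 completed register ops respect real time; none is legal
no escape via the 1 pending operation (e7): every completion choice fails
for example e1, e2, e3, e4, e5, e6 (pending dropped) fails at step 6: e6 load() → 10 is not legal there
for example e1, e2, e3, e5, e4, e6 (pending dropped) fails at step 4: e5 load() → 90 is not legal there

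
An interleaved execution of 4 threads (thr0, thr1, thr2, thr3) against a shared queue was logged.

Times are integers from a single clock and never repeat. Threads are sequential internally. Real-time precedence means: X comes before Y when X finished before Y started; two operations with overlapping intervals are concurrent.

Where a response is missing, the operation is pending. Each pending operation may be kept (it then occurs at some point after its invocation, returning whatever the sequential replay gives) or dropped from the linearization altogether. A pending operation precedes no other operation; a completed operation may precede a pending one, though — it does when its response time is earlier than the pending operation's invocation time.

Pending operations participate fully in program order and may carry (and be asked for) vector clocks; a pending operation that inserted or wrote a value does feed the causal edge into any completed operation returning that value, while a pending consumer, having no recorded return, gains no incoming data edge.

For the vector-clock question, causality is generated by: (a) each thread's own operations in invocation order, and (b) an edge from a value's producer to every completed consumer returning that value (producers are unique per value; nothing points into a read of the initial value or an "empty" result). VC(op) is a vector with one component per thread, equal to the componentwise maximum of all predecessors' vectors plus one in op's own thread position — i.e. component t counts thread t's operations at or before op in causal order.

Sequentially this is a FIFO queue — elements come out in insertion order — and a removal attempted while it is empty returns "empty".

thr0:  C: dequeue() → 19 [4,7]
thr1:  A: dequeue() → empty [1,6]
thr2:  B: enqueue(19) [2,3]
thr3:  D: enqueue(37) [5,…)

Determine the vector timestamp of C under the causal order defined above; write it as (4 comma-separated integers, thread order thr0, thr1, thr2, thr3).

D (invocation 5): nothing precedes it; thr3's component alone gives (0, 0, 0, 1)
B (invocation 2): nothing precedes it; thr2's component alone gives (0, 0, 1, 0)
A (invocation 1): nothing precedes it; thr1's component alone gives (0, 1, 0, 0)
VC(C, invoked at 4): max of VC(B)=(0, 0, 1, 0), then +1 on thread thr0 → (1, 0, 1, 0)
target: VC(C) = (1, 0, 1, 0)

(1, 0, 1, 0)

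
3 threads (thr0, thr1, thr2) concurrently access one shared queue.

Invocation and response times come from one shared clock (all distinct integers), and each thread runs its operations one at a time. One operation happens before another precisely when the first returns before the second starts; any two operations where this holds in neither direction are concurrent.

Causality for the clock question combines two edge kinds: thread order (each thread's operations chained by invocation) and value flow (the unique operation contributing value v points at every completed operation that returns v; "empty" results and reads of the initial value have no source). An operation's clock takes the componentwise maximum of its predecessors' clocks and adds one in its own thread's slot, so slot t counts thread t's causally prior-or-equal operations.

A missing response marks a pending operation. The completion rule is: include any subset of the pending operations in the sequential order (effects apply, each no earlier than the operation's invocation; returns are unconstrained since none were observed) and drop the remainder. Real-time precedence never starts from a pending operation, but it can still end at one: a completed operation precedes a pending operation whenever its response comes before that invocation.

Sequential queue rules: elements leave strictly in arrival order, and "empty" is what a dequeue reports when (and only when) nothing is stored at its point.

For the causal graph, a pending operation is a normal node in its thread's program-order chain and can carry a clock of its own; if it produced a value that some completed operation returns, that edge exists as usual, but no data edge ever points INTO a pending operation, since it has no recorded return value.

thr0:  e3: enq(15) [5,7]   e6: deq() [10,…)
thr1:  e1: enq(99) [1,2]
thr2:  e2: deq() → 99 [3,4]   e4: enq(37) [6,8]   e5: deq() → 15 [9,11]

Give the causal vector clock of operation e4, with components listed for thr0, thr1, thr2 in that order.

(0, 1, 2)

no predecessors for e1 (invoked 1): thr1 increments from zero → (0, 1, 0)
no predecessors for e3 (invoked 5): thr0 increments from zero → (1, 0, 0)
merge at e2 (invoked 3): VC(e1)=(0, 1, 0), own-thread bump on thr2 → (0, 1, 1)
merge at e6 (invoked 10): VC(e3)=(1, 0, 0), own-thread bump on thr0 → (2, 0, 0)
merge at e4 (invoked 6): VC(e2)=(0, 1, 1), own-thread bump on thr2 → (0, 1, 2)
merge at e5 (invoked 9): VC(e3)=(1, 0, 0), VC(e4)=(0, 1, 2), own-thread bump on thr2 → (1, 1, 3)
target: VC(e4) = (0, 1, 2)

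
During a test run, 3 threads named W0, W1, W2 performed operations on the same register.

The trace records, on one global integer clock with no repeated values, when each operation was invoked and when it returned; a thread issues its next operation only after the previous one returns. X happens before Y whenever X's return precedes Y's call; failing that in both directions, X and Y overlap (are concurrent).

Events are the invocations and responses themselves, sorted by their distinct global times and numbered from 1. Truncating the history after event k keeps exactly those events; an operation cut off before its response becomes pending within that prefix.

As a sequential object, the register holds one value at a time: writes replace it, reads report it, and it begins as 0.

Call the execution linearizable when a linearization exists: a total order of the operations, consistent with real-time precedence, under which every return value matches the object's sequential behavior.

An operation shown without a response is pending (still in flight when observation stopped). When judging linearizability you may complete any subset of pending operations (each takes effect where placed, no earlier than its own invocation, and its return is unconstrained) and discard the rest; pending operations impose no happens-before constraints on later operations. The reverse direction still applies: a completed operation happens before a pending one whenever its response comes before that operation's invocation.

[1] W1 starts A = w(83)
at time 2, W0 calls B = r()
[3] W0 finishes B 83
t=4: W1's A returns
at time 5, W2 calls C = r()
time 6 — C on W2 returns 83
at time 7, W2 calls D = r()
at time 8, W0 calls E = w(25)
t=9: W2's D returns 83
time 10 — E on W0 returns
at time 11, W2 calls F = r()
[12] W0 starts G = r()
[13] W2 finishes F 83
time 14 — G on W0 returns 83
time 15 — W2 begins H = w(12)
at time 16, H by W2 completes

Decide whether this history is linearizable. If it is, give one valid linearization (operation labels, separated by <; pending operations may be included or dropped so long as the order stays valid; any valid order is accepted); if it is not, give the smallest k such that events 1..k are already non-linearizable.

not linearizable — minimal violating prefix: 13 events

prefix check: 1..12 passes, 1..13 fails once F's time-13 response joins
all 4 real-time-respecting orders fail — 6 completed register operations, no legal replay
every completion of the 1 pending operation (G) was checked; none linearizes
for example A, B, C, D, E, F (pending dropped) fails at step 6: F r() → 83 is not legal there
for example A, B, C, E, D, F (pending dropped) fails at step 5: D r() → 83 is not legal there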